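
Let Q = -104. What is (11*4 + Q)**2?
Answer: 3600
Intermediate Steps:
(11*4 + Q)**2 = (11*4 - 104)**2 = (44 - 104)**2 = (-60)**2 = 3600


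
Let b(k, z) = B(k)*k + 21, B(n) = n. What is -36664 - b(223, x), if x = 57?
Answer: -86414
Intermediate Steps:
b(k, z) = 21 + k² (b(k, z) = k*k + 21 = k² + 21 = 21 + k²)
-36664 - b(223, x) = -36664 - (21 + 223²) = -36664 - (21 + 49729) = -36664 - 1*49750 = -36664 - 49750 = -86414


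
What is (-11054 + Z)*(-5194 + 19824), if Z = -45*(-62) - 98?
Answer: -122336060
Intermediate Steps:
Z = 2692 (Z = 2790 - 98 = 2692)
(-11054 + Z)*(-5194 + 19824) = (-11054 + 2692)*(-5194 + 19824) = -8362*14630 = -122336060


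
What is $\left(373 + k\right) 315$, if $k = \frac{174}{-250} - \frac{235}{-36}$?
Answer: $\frac{11933201}{100} \approx 1.1933 \cdot 10^{5}$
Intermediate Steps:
$k = \frac{26243}{4500}$ ($k = 174 \left(- \frac{1}{250}\right) - - \frac{235}{36} = - \frac{87}{125} + \frac{235}{36} = \frac{26243}{4500} \approx 5.8318$)
$\left(373 + k\right) 315 = \left(373 + \frac{26243}{4500}\right) 315 = \frac{1704743}{4500} \cdot 315 = \frac{11933201}{100}$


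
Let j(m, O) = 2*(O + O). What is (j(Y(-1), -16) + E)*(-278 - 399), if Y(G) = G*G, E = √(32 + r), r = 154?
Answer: 43328 - 677*√186 ≈ 34095.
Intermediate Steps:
E = √186 (E = √(32 + 154) = √186 ≈ 13.638)
Y(G) = G²
j(m, O) = 4*O (j(m, O) = 2*(2*O) = 4*O)
(j(Y(-1), -16) + E)*(-278 - 399) = (4*(-16) + √186)*(-278 - 399) = (-64 + √186)*(-677) = 43328 - 677*√186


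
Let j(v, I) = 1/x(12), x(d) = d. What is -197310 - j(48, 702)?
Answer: -2367721/12 ≈ -1.9731e+5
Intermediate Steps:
j(v, I) = 1/12
-197310 - j(48, 702) = -197310 - 1*1/12 = -197310 - 1/12 = -2367721/12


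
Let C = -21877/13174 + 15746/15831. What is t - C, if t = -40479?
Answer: -8442063950543/208557594 ≈ -40478.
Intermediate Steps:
C = -138896983/208557594 (C = -21877*1/13174 + 15746*(1/15831) = -21877/13174 + 15746/15831 = -138896983/208557594 ≈ -0.66599)
t - C = -40479 - 1*(-138896983/208557594) = -40479 + 138896983/208557594 = -8442063950543/208557594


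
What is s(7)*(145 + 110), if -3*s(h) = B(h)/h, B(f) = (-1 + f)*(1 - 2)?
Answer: 510/7 ≈ 72.857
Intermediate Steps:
B(f) = 1 - f (B(f) = (-1 + f)*(-1) = 1 - f)
s(h) = -(1 - h)/(3*h)
s(7)*(145 + 110) = ((1/3)*(-1 + 7)/7)*(145 + 110) = ((1/3)*(1/7)*6)*255 = (2/7)*255 = 510/7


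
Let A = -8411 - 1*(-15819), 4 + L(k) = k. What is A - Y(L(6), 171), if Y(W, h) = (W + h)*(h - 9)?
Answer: -20618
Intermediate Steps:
L(k) = -4 + k
Y(W, h) = (-9 + h)*(W + h) (Y(W, h) = (W + h)*(-9 + h) = (-9 + h)*(W + h))
A = 7408 (A = -8411 + 15819 = 7408)
A - Y(L(6), 171) = 7408 - (171² - 9*(-4 + 6) - 9*171 + (-4 + 6)*171) = 7408 - (29241 - 9*2 - 1539 + 2*171) = 7408 - (29241 - 18 - 1539 + 342) = 7408 - 1*28026 = 7408 - 28026 = -20618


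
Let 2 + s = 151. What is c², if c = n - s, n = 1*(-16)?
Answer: 27225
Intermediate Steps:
s = 149 (s = -2 + 151 = 149)
n = -16
c = -165 (c = -16 - 1*149 = -16 - 149 = -165)
c² = (-165)² = 27225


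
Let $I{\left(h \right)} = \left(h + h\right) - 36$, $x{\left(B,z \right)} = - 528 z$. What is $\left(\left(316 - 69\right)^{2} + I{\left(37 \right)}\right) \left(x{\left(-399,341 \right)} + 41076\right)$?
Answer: $-8483823684$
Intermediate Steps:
$I{\left(h \right)} = -36 + 2 h$ ($I{\left(h \right)} = 2 h - 36 = -36 + 2 h$)
$\left(\left(316 - 69\right)^{2} + I{\left(37 \right)}\right) \left(x{\left(-399,341 \right)} + 41076\right) = \left(\left(316 - 69\right)^{2} + \left(-36 + 2 \cdot 37\right)\right) \left(\left(-528\right) 341 + 41076\right) = \left(247^{2} + \left(-36 + 74\right)\right) \left(-180048 + 41076\right) = \left(61009 + 38\right) \left(-138972\right) = 61047 \left(-138972\right) = -8483823684$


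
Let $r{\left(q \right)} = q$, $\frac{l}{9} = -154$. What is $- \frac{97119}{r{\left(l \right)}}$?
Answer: $\frac{981}{14} \approx 70.071$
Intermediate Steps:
$l = -1386$ ($l = 9 \left(-154\right) = -1386$)
$- \frac{97119}{r{\left(l \right)}} = - \frac{97119}{-1386} = \left(-97119\right) \left(- \frac{1}{1386}\right) = \frac{981}{14}$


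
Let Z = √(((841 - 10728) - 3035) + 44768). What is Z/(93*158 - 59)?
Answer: √31846/14635 ≈ 0.012194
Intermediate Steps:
Z = √31846 (Z = √((-9887 - 3035) + 44768) = √(-12922 + 44768) = √31846 ≈ 178.45)
Z/(93*158 - 59) = √31846/(93*158 - 59) = √31846/(14694 - 59) = √31846/14635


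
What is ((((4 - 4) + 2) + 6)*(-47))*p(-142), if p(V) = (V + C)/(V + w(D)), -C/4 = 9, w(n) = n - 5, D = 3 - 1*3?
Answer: -66928/147 ≈ -455.29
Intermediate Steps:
D = 0 (D = 3 - 3 = 0)
w(n) = -5 + n
C = -36 (C = -4*9 = -36)
p(V) = (-36 + V)/(-5 + V) (p(V) = (V - 36)/(V + (-5 + 0)) = (-36 + V)/(V - 5) = (-36 + V)/(-5 + V))
((((4 - 4) + 2) + 6)*(-47))*p(-142) = ((((4 - 4) + 2) + 6)*(-47))*((-36 - 142)/(-5 - 142)) = (((0 + 2) + 6)*(-47))*(-178/(-147)) = ((2 + 6)*(-47))*(-1/147*(-178)) = (8*(-47))*(178/147) = -376*178/147 = -66928/147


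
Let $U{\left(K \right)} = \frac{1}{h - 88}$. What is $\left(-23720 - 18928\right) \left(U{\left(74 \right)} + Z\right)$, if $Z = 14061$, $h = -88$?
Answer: $- \frac{13192812285}{22} \approx -5.9967 \cdot 10^{8}$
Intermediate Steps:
$U{\left(K \right)} = - \frac{1}{176}$ ($U{\left(K \right)} = \frac{1}{-88 - 88} = \frac{1}{-176} = - \frac{1}{176}$)
$\left(-23720 - 18928\right) \left(U{\left(74 \right)} + Z\right) = \left(-23720 - 18928\right) \left(- \frac{1}{176} + 14061\right) = \left(-42648\right) \frac{2474735}{176} = - \frac{13192812285}{22}$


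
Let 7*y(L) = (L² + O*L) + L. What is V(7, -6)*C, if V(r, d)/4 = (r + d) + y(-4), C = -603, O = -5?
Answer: -94068/7 ≈ -13438.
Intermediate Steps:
y(L) = -4*L/7 + L²/7 (y(L) = ((L² - 5*L) + L)/7 = (L² - 4*L)/7 = -4*L/7 + L²/7)
V(r, d) = 128/7 + 4*d + 4*r (V(r, d) = 4*((r + d) + (⅐)*(-4)*(-4 - 4)) = 4*((d + r) + (⅐)*(-4)*(-8)) = 4*((d + r) + 32/7) = 4*(32/7 + d + r) = 128/7 + 4*d + 4*r)
V(7, -6)*C = (128/7 + 4*(-6) + 4*7)*(-603) = (128/7 - 24 + 28)*(-603) = (156/7)*(-603) = -94068/7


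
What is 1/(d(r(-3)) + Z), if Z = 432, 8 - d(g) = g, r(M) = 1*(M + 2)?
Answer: 1/441 ≈ 0.0022676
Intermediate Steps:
r(M) = 2 + M (r(M) = 1*(2 + M) = 2 + M)
d(g) = 8 - g
1/(d(r(-3)) + Z) = 1/((8 - (2 - 3)) + 432) = 1/((8 - 1*(-1)) + 432) = 1/((8 + 1) + 432) = 1/(9 + 432) = 1/441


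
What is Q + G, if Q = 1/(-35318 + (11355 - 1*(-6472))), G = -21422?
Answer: -374692203/17491 ≈ -21422.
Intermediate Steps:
Q = -1/17491 (Q = 1/(-35318 + (11355 + 6472)) = 1/(-35318 + 17827) = 1/(-17491) = -1/17491 ≈ -5.7172e-5)
Q + G = -1/17491 - 21422 = -374692203/17491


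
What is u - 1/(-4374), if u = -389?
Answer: -1701485/4374 ≈ -389.00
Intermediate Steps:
u - 1/(-4374) = -389 - 1/(-4374) = -389 - 1*(-1/4374) = -389 + 1/4374 = -1701485/4374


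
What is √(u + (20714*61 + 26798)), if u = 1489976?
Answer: 2*√695082 ≈ 1667.4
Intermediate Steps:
√(u + (20714*61 + 26798)) = √(1489976 + (20714*61 + 26798)) = √(1489976 + (1263554 + 26798)) = √(1489976 + 1290352) = √2780328 = 2*√695082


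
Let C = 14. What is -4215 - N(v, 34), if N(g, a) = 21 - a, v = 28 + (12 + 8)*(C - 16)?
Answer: -4202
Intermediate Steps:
v = -12 (v = 28 + (12 + 8)*(14 - 16) = 28 + 20*(-2) = 28 - 40 = -12)
-4215 - N(v, 34) = -4215 - (21 - 1*34) = -4215 - (21 - 34) = -4215 - 1*(-13) = -4215 + 13 = -4202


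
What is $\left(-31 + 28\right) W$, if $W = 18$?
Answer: $-54$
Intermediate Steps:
$\left(-31 + 28\right) W = \left(-31 + 28\right) 18 = \left(-3\right) 18 = -54$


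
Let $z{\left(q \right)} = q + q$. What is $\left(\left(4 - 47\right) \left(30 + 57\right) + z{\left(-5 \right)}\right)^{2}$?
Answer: $14070001$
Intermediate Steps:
$z{\left(q \right)} = 2 q$
$\left(\left(4 - 47\right) \left(30 + 57\right) + z{\left(-5 \right)}\right)^{2} = \left(\left(4 - 47\right) \left(30 + 57\right) + 2 \left(-5\right)\right)^{2} = \left(\left(-43\right) 87 - 10\right)^{2} = \left(-3741 - 10\right)^{2} = \left(-3751\right)^{2} = 14070001$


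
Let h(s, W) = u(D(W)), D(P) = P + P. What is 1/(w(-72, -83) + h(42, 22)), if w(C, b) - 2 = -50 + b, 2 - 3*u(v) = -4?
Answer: -1/129 ≈ -0.0077519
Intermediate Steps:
D(P) = 2*P
u(v) = 2 (u(v) = 2/3 - 1/3*(-4) = 2/3 + 4/3 = 2)
h(s, W) = 2
w(C, b) = -48 + b (w(C, b) = 2 + (-50 + b) = -48 + b)
1/(w(-72, -83) + h(42, 22)) = 1/((-48 - 83) + 2) = 1/(-131 + 2) = 1/(-129) = -1/129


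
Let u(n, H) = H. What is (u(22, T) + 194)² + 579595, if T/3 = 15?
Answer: 636716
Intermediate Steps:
T = 45 (T = 3*15 = 45)
(u(22, T) + 194)² + 579595 = (45 + 194)² + 579595 = 239² + 579595 = 57121 + 579595 = 636716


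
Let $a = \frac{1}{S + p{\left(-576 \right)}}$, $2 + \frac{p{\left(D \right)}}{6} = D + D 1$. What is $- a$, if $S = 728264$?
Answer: $- \frac{1}{721340} \approx -1.3863 \cdot 10^{-6}$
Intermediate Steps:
$p{\left(D \right)} = -12 + 12 D$ ($p{\left(D \right)} = -12 + 6 \left(D + D 1\right) = -12 + 6 \left(D + D\right) = -12 + 6 \cdot 2 D = -12 + 12 D$)
$a = \frac{1}{721340}$ ($a = \frac{1}{728264 + \left(-12 + 12 \left(-576\right)\right)} = \frac{1}{728264 - 6924} = \frac{1}{721340} \approx 1.3863 \cdot 10^{-6}$)
$- a = \left(-1\right) \frac{1}{721340} = - \frac{1}{721340}$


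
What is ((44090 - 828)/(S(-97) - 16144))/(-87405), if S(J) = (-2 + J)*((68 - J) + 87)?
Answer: 21631/1795823130 ≈ 1.2045e-5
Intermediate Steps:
S(J) = (-2 + J)*(155 - J)
((44090 - 828)/(S(-97) - 16144))/(-87405) = ((44090 - 828)/((-310 - 1*(-97)² + 157*(-97)) - 16144))/(-87405) = (43262/((-310 - 1*9409 - 15229) - 16144))*(-1/87405) = (43262/((-310 - 9409 - 15229) - 16144))*(-1/87405) = (43262/(-24948 - 16144))*(-1/87405) = (43262/(-41092))*(-1/87405) = (43262*(-1/41092))*(-1/87405) = -21631/20546*(-1/87405) = 21631/1795823130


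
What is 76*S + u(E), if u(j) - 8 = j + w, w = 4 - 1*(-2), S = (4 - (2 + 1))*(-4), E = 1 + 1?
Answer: -288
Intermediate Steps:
E = 2
S = -4 (S = (4 - 1*3)*(-4) = (4 - 3)*(-4) = 1*(-4) = -4)
w = 6 (w = 4 + 2 = 6)
u(j) = 14 + j (u(j) = 8 + (j + 6) = 8 + (6 + j) = 14 + j)
76*S + u(E) = 76*(-4) + (14 + 2) = -304 + 16 = -288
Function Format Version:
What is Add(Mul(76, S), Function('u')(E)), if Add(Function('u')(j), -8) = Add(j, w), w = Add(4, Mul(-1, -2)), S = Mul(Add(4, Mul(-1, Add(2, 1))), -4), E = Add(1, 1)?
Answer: -288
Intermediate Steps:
E = 2
S = -4 (S = Mul(Add(4, Mul(-1, 3)), -4) = Mul(Add(4, -3), -4) = Mul(1, -4) = -4)
w = 6 (w = Add(4, 2) = 6)
Function('u')(j) = Add(14, j) (Function('u')(j) = Add(8, Add(j, 6)) = Add(8, Add(6, j)) = Add(14, j))
Add(Mul(76, S), Function('u')(E)) = Add(Mul(76, -4), Add(14, 2)) = Add(-304, 16) = -288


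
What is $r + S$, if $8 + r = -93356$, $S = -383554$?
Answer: $-476918$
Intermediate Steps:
$r = -93364$ ($r = -8 - 93356 = -93364$)
$r + S = -93364 - 383554 = -476918$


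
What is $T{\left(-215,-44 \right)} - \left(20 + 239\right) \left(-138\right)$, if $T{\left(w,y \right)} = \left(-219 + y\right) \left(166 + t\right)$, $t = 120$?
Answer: $-39476$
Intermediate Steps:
$T{\left(w,y \right)} = -62634 + 286 y$ ($T{\left(w,y \right)} = \left(-219 + y\right) \left(166 + 120\right) = \left(-219 + y\right) 286 = -62634 + 286 y$)
$T{\left(-215,-44 \right)} - \left(20 + 239\right) \left(-138\right) = \left(-62634 + 286 \left(-44\right)\right) - \left(20 + 239\right) \left(-138\right) = \left(-62634 - 12584\right) - 259 \left(-138\right) = -75218 - -35742 = -75218 + 35742 = -39476$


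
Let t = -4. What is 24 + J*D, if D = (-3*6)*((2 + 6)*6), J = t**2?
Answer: -13800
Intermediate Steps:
J = 16 (J = (-4)**2 = 16)
D = -864 (D = -144*6 = -18*48 = -864)
24 + J*D = 24 + 16*(-864) = 24 - 13824 = -13800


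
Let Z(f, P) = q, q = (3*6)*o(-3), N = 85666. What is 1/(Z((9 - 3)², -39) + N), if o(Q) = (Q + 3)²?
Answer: 1/85666 ≈ 1.1673e-5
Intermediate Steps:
o(Q) = (3 + Q)²
q = 0 (q = (3*6)*(3 - 3)² = 18*0² = 18*0 = 0)
Z(f, P) = 0
1/(Z((9 - 3)², -39) + N) = 1/(0 + 85666) = 1/85666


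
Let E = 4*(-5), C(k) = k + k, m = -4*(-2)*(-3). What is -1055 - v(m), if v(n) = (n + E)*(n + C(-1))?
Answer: -2199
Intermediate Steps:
m = -24 (m = 8*(-3) = -24)
C(k) = 2*k
E = -20
v(n) = (-20 + n)*(-2 + n) (v(n) = (n - 20)*(n + 2*(-1)) = (-20 + n)*(n - 2) = (-20 + n)*(-2 + n))
-1055 - v(m) = -1055 - (40 + (-24)² - 22*(-24)) = -1055 - (40 + 576 + 528) = -1055 - 1*1144 = -1055 - 1144 = -2199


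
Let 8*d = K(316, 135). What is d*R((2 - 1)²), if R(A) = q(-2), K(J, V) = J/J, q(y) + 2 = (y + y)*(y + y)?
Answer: 7/4 ≈ 1.7500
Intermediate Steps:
q(y) = -2 + 4*y² (q(y) = -2 + (y + y)*(y + y) = -2 + (2*y)*(2*y) = -2 + 4*y²)
K(J, V) = 1
d = ⅛ (d = (⅛)*1 = ⅛ ≈ 0.12500)
R(A) = 14 (R(A) = -2 + 4*(-2)² = -2 + 4*4 = -2 + 16 = 14)
d*R((2 - 1)²) = (⅛)*14 = 7/4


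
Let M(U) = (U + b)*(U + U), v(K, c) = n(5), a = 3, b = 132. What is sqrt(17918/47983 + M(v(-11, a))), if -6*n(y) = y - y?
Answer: 17*sqrt(2974946)/47983 ≈ 0.61108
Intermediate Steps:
n(y) = 0 (n(y) = -(y - y)/6 = -1/6*0 = 0)
v(K, c) = 0
M(U) = 2*U*(132 + U) (M(U) = (U + 132)*(U + U) = (132 + U)*(2*U) = 2*U*(132 + U))
sqrt(17918/47983 + M(v(-11, a))) = sqrt(17918/47983 + 2*0*(132 + 0)) = sqrt(17918*(1/47983) + 2*0*132) = sqrt(17918/47983 + 0) = sqrt(17918/47983) = 17*sqrt(2974946)/47983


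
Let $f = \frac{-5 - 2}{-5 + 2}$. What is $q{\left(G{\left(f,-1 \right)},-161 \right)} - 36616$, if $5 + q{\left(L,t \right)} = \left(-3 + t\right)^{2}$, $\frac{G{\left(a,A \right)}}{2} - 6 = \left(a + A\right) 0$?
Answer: $-9725$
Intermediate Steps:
$f = \frac{7}{3}$ ($f = - \frac{7}{-3} = \left(-7\right) \left(- \frac{1}{3}\right) = \frac{7}{3} \approx 2.3333$)
$G{\left(a,A \right)} = 12$ ($G{\left(a,A \right)} = 12 + 2 \left(a + A\right) 0 = 12 + 2 \left(A + a\right) 0 = 12 + 2 \cdot 0 = 12 + 0 = 12$)
$q{\left(L,t \right)} = -5 + \left(-3 + t\right)^{2}$
$q{\left(G{\left(f,-1 \right)},-161 \right)} - 36616 = \left(-5 + \left(-3 - 161\right)^{2}\right) - 36616 = \left(-5 + \left(-164\right)^{2}\right) - 36616 = \left(-5 + 26896\right) - 36616 = 26891 - 36616 = -9725$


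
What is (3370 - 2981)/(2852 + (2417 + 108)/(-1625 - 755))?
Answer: 185164/1357047 ≈ 0.13645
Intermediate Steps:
(3370 - 2981)/(2852 + (2417 + 108)/(-1625 - 755)) = 389/(2852 + 2525/(-2380)) = 389/(2852 + 2525*(-1/2380)) = 389/(2852 - 505/476) = 389/(1357047/476) = 389*(476/1357047) = 185164/1357047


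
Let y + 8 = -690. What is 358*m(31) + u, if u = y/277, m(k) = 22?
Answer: 2180954/277 ≈ 7873.5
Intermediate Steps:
y = -698 (y = -8 - 690 = -698)
u = -698/277 ≈ -2.5199
358*m(31) + u = 358*22 - 698/277 = 7876 - 698/277 = 2180954/277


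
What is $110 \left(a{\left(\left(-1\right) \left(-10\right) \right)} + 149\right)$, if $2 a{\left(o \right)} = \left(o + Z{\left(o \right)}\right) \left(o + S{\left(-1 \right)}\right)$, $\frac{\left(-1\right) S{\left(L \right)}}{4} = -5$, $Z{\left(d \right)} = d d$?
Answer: $197890$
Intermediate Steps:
$Z{\left(d \right)} = d^{2}$
$S{\left(L \right)} = 20$ ($S{\left(L \right)} = \left(-4\right) \left(-5\right) = 20$)
$a{\left(o \right)} = \frac{\left(20 + o\right) \left(o + o^{2}\right)}{2}$ ($a{\left(o \right)} = \frac{\left(o + o^{2}\right) \left(o + 20\right)}{2} = \frac{\left(o + o^{2}\right) \left(20 + o\right)}{2} = \frac{\left(20 + o\right) \left(o + o^{2}\right)}{2}$)
$110 \left(a{\left(\left(-1\right) \left(-10\right) \right)} + 149\right) = 110 \left(\frac{\left(-1\right) \left(-10\right) \left(20 + \left(\left(-1\right) \left(-10\right)\right)^{2} + 21 \left(\left(-1\right) \left(-10\right)\right)\right)}{2} + 149\right) = 110 \left(\frac{1}{2} \cdot 10 \left(20 + 10^{2} + 21 \cdot 10\right) + 149\right) = 110 \left(\frac{1}{2} \cdot 10 \left(20 + 100 + 210\right) + 149\right) = 110 \left(\frac{1}{2} \cdot 10 \cdot 330 + 149\right) = 110 \left(1650 + 149\right) = 110 \cdot 1799 = 197890$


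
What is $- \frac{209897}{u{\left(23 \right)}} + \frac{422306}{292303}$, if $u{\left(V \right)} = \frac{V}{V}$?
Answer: $- \frac{61353100485}{292303} \approx -2.099 \cdot 10^{5}$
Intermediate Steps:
$u{\left(V \right)} = 1$
$- \frac{209897}{u{\left(23 \right)}} + \frac{422306}{292303} = - \frac{209897}{1} + \frac{422306}{292303} = \left(-209897\right) 1 + 422306 \cdot \frac{1}{292303} = -209897 + \frac{422306}{292303} = - \frac{61353100485}{292303}$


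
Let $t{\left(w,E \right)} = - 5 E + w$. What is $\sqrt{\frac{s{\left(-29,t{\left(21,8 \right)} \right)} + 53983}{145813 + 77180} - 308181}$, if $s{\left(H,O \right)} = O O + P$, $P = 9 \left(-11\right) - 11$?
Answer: $\frac{i \sqrt{21021342564083}}{8259} \approx 555.14 i$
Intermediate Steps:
$P = -110$ ($P = -99 - 11 = -110$)
$t{\left(w,E \right)} = w - 5 E$
$s{\left(H,O \right)} = -110 + O^{2}$ ($s{\left(H,O \right)} = O O - 110 = O^{2} - 110 = -110 + O^{2}$)
$\sqrt{\frac{s{\left(-29,t{\left(21,8 \right)} \right)} + 53983}{145813 + 77180} - 308181} = \sqrt{\frac{\left(-110 + \left(21 - 40\right)^{2}\right) + 53983}{145813 + 77180} - 308181} = \sqrt{\frac{\left(-110 + \left(21 - 40\right)^{2}\right) + 53983}{222993} - 308181} = \sqrt{\left(\left(-110 + \left(-19\right)^{2}\right) + 53983\right) \frac{1}{222993} - 308181} = \sqrt{\left(\left(-110 + 361\right) + 53983\right) \frac{1}{222993} - 308181} = \sqrt{\left(251 + 53983\right) \frac{1}{222993} - 308181} = \sqrt{54234 \cdot \frac{1}{222993} - 308181} = \sqrt{\frac{6026}{24777} - 308181} = \sqrt{- \frac{7635794611}{24777}} = \frac{i \sqrt{21021342564083}}{8259}$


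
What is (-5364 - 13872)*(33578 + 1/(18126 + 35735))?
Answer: -34789165060524/53861 ≈ -6.4591e+8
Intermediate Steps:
(-5364 - 13872)*(33578 + 1/(18126 + 35735)) = -19236*(33578 + 1/53861) = -19236*1808544659/53861 = -34789165060524/53861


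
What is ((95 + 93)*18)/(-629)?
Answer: -3384/629 ≈ -5.3800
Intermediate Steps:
((95 + 93)*18)/(-629) = (188*18)*(-1/629) = 3384*(-1/629) = -3384/629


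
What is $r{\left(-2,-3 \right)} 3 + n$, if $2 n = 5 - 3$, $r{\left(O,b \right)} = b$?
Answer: $-8$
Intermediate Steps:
$n = 1$ ($n = \frac{5 - 3}{2} = \frac{1}{2} \cdot 2 = 1$)
$r{\left(-2,-3 \right)} 3 + n = \left(-3\right) 3 + 1 = -9 + 1 = -8$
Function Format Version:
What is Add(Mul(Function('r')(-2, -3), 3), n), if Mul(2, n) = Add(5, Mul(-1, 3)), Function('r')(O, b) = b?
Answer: -8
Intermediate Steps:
n = 1 (n = Mul(Rational(1, 2), Add(5, Mul(-1, 3))) = Mul(Rational(1, 2), Add(5, -3)) = Mul(Rational(1, 2), 2) = 1)
Add(Mul(Function('r')(-2, -3), 3), n) = Add(Mul(-3, 3), 1) = Add(-9, 1) = -8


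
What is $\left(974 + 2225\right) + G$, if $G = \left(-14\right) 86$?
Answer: $1995$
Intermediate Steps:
$G = -1204$
$\left(974 + 2225\right) + G = \left(974 + 2225\right) - 1204 = 3199 - 1204 = 1995$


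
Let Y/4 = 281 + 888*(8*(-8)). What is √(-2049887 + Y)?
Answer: 3*I*√252899 ≈ 1508.7*I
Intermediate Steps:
Y = -226204 (Y = 4*(281 + 888*(8*(-8))) = 4*(281 + 888*(-64)) = 4*(281 - 56832) = 4*(-56551) = -226204)
√(-2049887 + Y) = √(-2049887 - 226204) = √(-2276091) = 3*I*√252899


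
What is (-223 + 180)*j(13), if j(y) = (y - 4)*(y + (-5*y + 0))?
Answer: 20124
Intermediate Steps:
j(y) = -4*y*(-4 + y) (j(y) = (-4 + y)*(y - 5*y) = (-4 + y)*(-4*y) = -4*y*(-4 + y))
(-223 + 180)*j(13) = (-223 + 180)*(4*13*(4 - 1*13)) = -172*13*(4 - 13) = -172*13*(-9) = -43*(-468) = 20124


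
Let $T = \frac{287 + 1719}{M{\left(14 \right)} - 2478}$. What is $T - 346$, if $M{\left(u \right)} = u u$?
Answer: $- \frac{395789}{1141} \approx -346.88$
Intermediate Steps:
$M{\left(u \right)} = u^{2}$
$T = - \frac{1003}{1141}$ ($T = \frac{287 + 1719}{14^{2} - 2478} = \frac{2006}{196 - 2478} = \frac{2006}{-2282} = 2006 \left(- \frac{1}{2282}\right) = - \frac{1003}{1141} \approx -0.87905$)
$T - 346 = - \frac{1003}{1141} - 346 = - \frac{395789}{1141}$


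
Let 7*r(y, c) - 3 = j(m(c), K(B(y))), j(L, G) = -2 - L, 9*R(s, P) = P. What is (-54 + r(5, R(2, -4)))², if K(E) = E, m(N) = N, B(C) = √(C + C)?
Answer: 11485321/3969 ≈ 2893.8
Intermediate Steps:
B(C) = √2*√C (B(C) = √(2*C) = √2*√C)
R(s, P) = P/9
r(y, c) = ⅐ - c/7 (r(y, c) = 3/7 + (-2 - c)/7 = 3/7 + (-2/7 - c/7) = ⅐ - c/7)
(-54 + r(5, R(2, -4)))² = (-54 + (⅐ - (-4)/63))² = (-54 + (⅐ - ⅐*(-4/9)))² = (-54 + (⅐ + 4/63))² = (-54 + 13/63)² = (-3389/63)² = 11485321/3969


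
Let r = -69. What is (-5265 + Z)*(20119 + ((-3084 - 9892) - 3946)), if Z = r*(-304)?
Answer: 50228067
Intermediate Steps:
Z = 20976 (Z = -69*(-304) = 20976)
(-5265 + Z)*(20119 + ((-3084 - 9892) - 3946)) = (-5265 + 20976)*(20119 + ((-3084 - 9892) - 3946)) = 15711*(20119 + (-12976 - 3946)) = 15711*(20119 - 16922) = 15711*3197 = 50228067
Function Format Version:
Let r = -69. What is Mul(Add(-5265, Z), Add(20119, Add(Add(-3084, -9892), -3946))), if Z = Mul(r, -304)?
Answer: 50228067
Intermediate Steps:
Z = 20976 (Z = Mul(-69, -304) = 20976)
Mul(Add(-5265, Z), Add(20119, Add(Add(-3084, -9892), -3946))) = Mul(Add(-5265, 20976), Add(20119, Add(Add(-3084, -9892), -3946))) = Mul(15711, Add(20119, Add(-12976, -3946))) = Mul(15711, Add(20119, -16922)) = Mul(15711, 3197) = 50228067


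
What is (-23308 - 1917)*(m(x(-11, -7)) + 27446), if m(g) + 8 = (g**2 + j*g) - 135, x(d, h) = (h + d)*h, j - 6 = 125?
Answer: -1505554125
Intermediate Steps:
j = 131 (j = 6 + 125 = 131)
x(d, h) = h*(d + h) (x(d, h) = (d + h)*h = h*(d + h))
m(g) = -143 + g**2 + 131*g (m(g) = -8 + ((g**2 + 131*g) - 135) = -8 + (-135 + g**2 + 131*g) = -143 + g**2 + 131*g)
(-23308 - 1917)*(m(x(-11, -7)) + 27446) = (-23308 - 1917)*((-143 + (-7*(-11 - 7))**2 + 131*(-7*(-11 - 7))) + 27446) = -25225*((-143 + (-7*(-18))**2 + 131*(-7*(-18))) + 27446) = -25225*((-143 + 126**2 + 131*126) + 27446) = -25225*((-143 + 15876 + 16506) + 27446) = -25225*(32239 + 27446) = -25225*59685 = -1505554125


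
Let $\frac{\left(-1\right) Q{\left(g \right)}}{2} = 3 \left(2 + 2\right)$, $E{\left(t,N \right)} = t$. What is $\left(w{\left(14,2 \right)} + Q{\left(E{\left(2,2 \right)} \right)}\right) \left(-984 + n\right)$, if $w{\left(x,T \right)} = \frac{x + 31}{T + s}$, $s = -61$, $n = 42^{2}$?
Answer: $- \frac{1139580}{59} \approx -19315.0$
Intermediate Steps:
$n = 1764$
$Q{\left(g \right)} = -24$ ($Q{\left(g \right)} = - 2 \cdot 3 \left(2 + 2\right) = - 2 \cdot 3 \cdot 4 = \left(-2\right) 12 = -24$)
$w{\left(x,T \right)} = \frac{31 + x}{-61 + T}$ ($w{\left(x,T \right)} = \frac{x + 31}{T - 61} = \frac{31 + x}{-61 + T}$)
$\left(w{\left(14,2 \right)} + Q{\left(E{\left(2,2 \right)} \right)}\right) \left(-984 + n\right) = \left(\frac{31 + 14}{-61 + 2} - 24\right) \left(-984 + 1764\right) = \left(\frac{1}{-59} \cdot 45 - 24\right) 780 = \left(\left(- \frac{1}{59}\right) 45 - 24\right) 780 = \left(- \frac{45}{59} - 24\right) 780 = \left(- \frac{1461}{59}\right) 780 = - \frac{1139580}{59}$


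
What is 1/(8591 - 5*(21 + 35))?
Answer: 1/8311 ≈ 0.00012032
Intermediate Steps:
1/(8591 - 5*(21 + 35)) = 1/(8591 - 5*56) = 1/(8591 - 280) = 1/8311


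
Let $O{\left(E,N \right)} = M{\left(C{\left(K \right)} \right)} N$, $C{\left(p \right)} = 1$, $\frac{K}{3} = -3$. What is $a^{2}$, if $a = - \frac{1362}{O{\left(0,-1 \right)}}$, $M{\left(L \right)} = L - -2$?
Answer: $206116$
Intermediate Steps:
$K = -9$ ($K = 3 \left(-3\right) = -9$)
$M{\left(L \right)} = 2 + L$ ($M{\left(L \right)} = L + 2 = 2 + L$)
$O{\left(E,N \right)} = 3 N$ ($O{\left(E,N \right)} = \left(2 + 1\right) N = 3 N$)
$a = 454$ ($a = - \frac{1362}{3 \left(-1\right)} = - \frac{1362}{-3} = \left(-1362\right) \left(- \frac{1}{3}\right) = 454$)
$a^{2} = 454^{2} = 206116$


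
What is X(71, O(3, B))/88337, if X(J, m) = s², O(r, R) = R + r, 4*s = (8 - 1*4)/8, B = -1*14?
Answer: 1/5653568 ≈ 1.7688e-7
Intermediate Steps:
B = -14
s = ⅛ (s = ((8 - 1*4)/8)/4 = ((8 - 4)*(⅛))/4 = (4*(⅛))/4 = (¼)*(½) = ⅛ ≈ 0.12500)
X(J, m) = 1/64 (X(J, m) = (⅛)² = 1/64)
X(71, O(3, B))/88337 = (1/64)/88337 = (1/64)*(1/88337) = 1/5653568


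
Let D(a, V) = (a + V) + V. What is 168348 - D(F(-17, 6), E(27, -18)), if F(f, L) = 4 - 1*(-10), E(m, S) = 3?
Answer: 168328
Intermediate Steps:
F(f, L) = 14 (F(f, L) = 4 + 10 = 14)
D(a, V) = a + 2*V (D(a, V) = (V + a) + V = a + 2*V)
168348 - D(F(-17, 6), E(27, -18)) = 168348 - (14 + 2*3) = 168348 - (14 + 6) = 168348 - 1*20 = 168348 - 20 = 168328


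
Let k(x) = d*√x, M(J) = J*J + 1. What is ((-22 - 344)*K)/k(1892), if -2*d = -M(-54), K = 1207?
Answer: -441762*√473/1379741 ≈ -6.9634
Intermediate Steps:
M(J) = 1 + J² (M(J) = J² + 1 = 1 + J²)
d = 2917/2 (d = -(-1)*(1 + (-54)²)/2 = -(-1)*(1 + 2916)/2 = -(-1)*2917/2 = -½*(-2917) = 2917/2 ≈ 1458.5)
k(x) = 2917*√x/2
((-22 - 344)*K)/k(1892) = ((-22 - 344)*1207)/((2917*√1892/2)) = (-366*1207)/((2917*(2*√473)/2)) = -441762*√473/1379741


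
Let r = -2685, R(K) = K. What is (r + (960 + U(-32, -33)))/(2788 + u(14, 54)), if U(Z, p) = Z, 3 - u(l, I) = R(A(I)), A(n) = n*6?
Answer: -1757/2467 ≈ -0.71220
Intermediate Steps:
A(n) = 6*n
u(l, I) = 3 - 6*I
(r + (960 + U(-32, -33)))/(2788 + u(14, 54)) = (-2685 + (960 - 32))/(2788 + (3 - 6*54)) = (-2685 + 928)/(2788 + (3 - 324)) = -1757/(2788 - 321) = -1757/2467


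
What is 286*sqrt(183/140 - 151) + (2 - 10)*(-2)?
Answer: 16 + 143*I*sqrt(733495)/35 ≈ 16.0 + 3499.2*I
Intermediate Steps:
286*sqrt(183/140 - 151) + (2 - 10)*(-2) = 286*sqrt(183*(1/140) - 151) - 8*(-2) = 286*sqrt(183/140 - 151) + 16 = 286*sqrt(-20957/140) + 16 = 286*(I*sqrt(733495)/70) + 16 = 143*I*sqrt(733495)/35 + 16 = 16 + 143*I*sqrt(733495)/35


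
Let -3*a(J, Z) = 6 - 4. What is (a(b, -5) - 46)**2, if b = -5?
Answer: 19600/9 ≈ 2177.8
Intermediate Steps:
a(J, Z) = -2/3 (a(J, Z) = -(6 - 4)/3 = -1/3*2 = -2/3)
(a(b, -5) - 46)**2 = (-2/3 - 46)**2 = (-140/3)**2 = 19600/9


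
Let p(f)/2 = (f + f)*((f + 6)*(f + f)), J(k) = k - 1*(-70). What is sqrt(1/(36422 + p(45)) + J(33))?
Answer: sqrt(76644022495674)/862622 ≈ 10.149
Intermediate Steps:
J(k) = 70 + k (J(k) = k + 70 = 70 + k)
p(f) = 8*f**2*(6 + f) (p(f) = 2*((f + f)*((f + 6)*(f + f))) = 2*((2*f)*((6 + f)*(2*f))) = 2*((2*f)*(2*f*(6 + f))) = 2*(4*f**2*(6 + f)) = 8*f**2*(6 + f))
sqrt(1/(36422 + p(45)) + J(33)) = sqrt(1/(36422 + 8*45**2*(6 + 45)) + (70 + 33)) = sqrt(1/(36422 + 8*2025*51) + 103) = sqrt(1/(36422 + 826200) + 103) = sqrt(1/862622 + 103) = sqrt(88850067/862622) = sqrt(76644022495674)/862622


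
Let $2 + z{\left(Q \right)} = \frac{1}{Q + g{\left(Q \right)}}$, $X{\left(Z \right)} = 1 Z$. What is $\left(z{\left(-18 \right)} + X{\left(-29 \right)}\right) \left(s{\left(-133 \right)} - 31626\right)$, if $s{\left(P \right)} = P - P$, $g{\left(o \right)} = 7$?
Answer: $\frac{10816092}{11} \approx 9.8328 \cdot 10^{5}$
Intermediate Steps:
$X{\left(Z \right)} = Z$
$s{\left(P \right)} = 0$
$z{\left(Q \right)} = -2 + \frac{1}{7 + Q}$ ($z{\left(Q \right)} = -2 + \frac{1}{Q + 7} = -2 + \frac{1}{7 + Q}$)
$\left(z{\left(-18 \right)} + X{\left(-29 \right)}\right) \left(s{\left(-133 \right)} - 31626\right) = \left(\frac{-13 - -36}{7 - 18} - 29\right) \left(0 - 31626\right) = \left(\frac{-13 + 36}{-11} - 29\right) \left(-31626\right) = \left(\left(- \frac{1}{11}\right) 23 - 29\right) \left(-31626\right) = \left(- \frac{23}{11} - 29\right) \left(-31626\right) = \left(- \frac{342}{11}\right) \left(-31626\right) = \frac{10816092}{11}$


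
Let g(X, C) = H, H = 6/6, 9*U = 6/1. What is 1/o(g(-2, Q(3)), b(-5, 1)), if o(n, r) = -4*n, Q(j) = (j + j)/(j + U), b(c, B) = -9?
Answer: -¼ ≈ -0.25000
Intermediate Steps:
U = ⅔ (U = (6/1)/9 = (6*1)/9 = (⅑)*6 = ⅔ ≈ 0.66667)
H = 1 (H = 6*(⅙) = 1)
Q(j) = 2*j/(⅔ + j) (Q(j) = (j + j)/(j + ⅔) = (2*j)/(⅔ + j) = 2*j/(⅔ + j))
g(X, C) = 1
1/o(g(-2, Q(3)), b(-5, 1)) = 1/(-4*1) = 1/(-4) = -¼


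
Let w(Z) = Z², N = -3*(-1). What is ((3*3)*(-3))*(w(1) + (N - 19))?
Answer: 405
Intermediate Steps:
N = 3
((3*3)*(-3))*(w(1) + (N - 19)) = ((3*3)*(-3))*(1² + (3 - 19)) = (9*(-3))*(1 - 16) = -27*(-15) = 405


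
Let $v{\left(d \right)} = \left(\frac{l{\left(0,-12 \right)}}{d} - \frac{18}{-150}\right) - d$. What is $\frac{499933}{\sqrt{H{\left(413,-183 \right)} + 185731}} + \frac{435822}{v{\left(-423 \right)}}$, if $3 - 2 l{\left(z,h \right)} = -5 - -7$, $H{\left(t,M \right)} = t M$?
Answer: $\frac{9217635300}{8948963} + \frac{71419 \sqrt{562}}{1124} \approx 2536.3$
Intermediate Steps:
$H{\left(t,M \right)} = M t$
$l{\left(z,h \right)} = \frac{1}{2}$ ($l{\left(z,h \right)} = \frac{3}{2} - \frac{-5 - -7}{2} = \frac{3}{2} - \frac{-5 + 7}{2} = \frac{3}{2} - 1 = \frac{1}{2}$)
$v{\left(d \right)} = \frac{3}{25} + \frac{1}{2 d} - d$ ($v{\left(d \right)} = \left(\frac{1}{2 d} - \frac{18}{-150}\right) - d = \left(\frac{1}{2 d} - - \frac{3}{25}\right) - d = \left(\frac{1}{2 d} + \frac{3}{25}\right) - d = \left(\frac{3}{25} + \frac{1}{2 d}\right) - d = \frac{3}{25} + \frac{1}{2 d} - d$)
$\frac{499933}{\sqrt{H{\left(413,-183 \right)} + 185731}} + \frac{435822}{v{\left(-423 \right)}} = \frac{499933}{\sqrt{\left(-183\right) 413 + 185731}} + \frac{435822}{\frac{3}{25} + \frac{1}{2 \left(-423\right)} - -423} = \frac{499933}{\sqrt{-75579 + 185731}} + \frac{435822}{\frac{3}{25} + \frac{1}{2} \left(- \frac{1}{423}\right) + 423} = \frac{499933}{\sqrt{110152}} + \frac{435822}{\frac{3}{25} - \frac{1}{846} + 423} = \frac{499933}{14 \sqrt{562}} + \frac{435822}{\frac{8948963}{21150}} = 499933 \frac{\sqrt{562}}{7868} + 435822 \cdot \frac{21150}{8948963} = \frac{71419 \sqrt{562}}{1124} + \frac{9217635300}{8948963} = \frac{9217635300}{8948963} + \frac{71419 \sqrt{562}}{1124}$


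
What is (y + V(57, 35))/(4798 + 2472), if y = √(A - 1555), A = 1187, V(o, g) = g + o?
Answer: 46/3635 + 2*I*√23/3635 ≈ 0.012655 + 0.0026387*I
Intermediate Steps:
y = 4*I*√23 (y = √(1187 - 1555) = √(-368) = 4*I*√23 ≈ 19.183*I)
(y + V(57, 35))/(4798 + 2472) = (4*I*√23 + (35 + 57))/(4798 + 2472) = (4*I*√23 + 92)/7270 = (92 + 4*I*√23)*(1/7270) = 46/3635 + 2*I*√23/3635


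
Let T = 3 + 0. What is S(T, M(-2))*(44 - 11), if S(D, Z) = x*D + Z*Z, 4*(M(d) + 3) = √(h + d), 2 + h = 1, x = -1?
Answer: 3069/16 - 99*I*√3/2 ≈ 191.81 - 85.737*I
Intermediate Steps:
h = -1 (h = -2 + 1 = -1)
T = 3
M(d) = -3 + √(-1 + d)/4
S(D, Z) = Z² - D (S(D, Z) = -D + Z*Z = -D + Z² = Z² - D)
S(T, M(-2))*(44 - 11) = ((-3 + √(-1 - 2)/4)² - 1*3)*(44 - 11) = ((-3 + √(-3)/4)² - 3)*33 = ((-3 + (I*√3)/4)² - 3)*33 = ((-3 + I*√3/4)² - 3)*33 = (-3 + (-3 + I*√3/4)²)*33 = -99 + 33*(-3 + I*√3/4)²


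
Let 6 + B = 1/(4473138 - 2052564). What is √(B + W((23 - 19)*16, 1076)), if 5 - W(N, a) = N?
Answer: I*√380846599395366/2420574 ≈ 8.0623*I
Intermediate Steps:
W(N, a) = 5 - N
B = -14523443/2420574 (B = -6 + 1/(4473138 - 2052564) = -6 + 1/2420574 = -14523443/2420574 ≈ -6.0000)
√(B + W((23 - 19)*16, 1076)) = √(-14523443/2420574 + (5 - (23 - 19)*16)) = √(-14523443/2420574 + (5 - 4*16)) = √(-14523443/2420574 + (5 - 1*64)) = √(-14523443/2420574 + (5 - 64)) = √(-14523443/2420574 - 59) = √(-157337309/2420574) = I*√380846599395366/2420574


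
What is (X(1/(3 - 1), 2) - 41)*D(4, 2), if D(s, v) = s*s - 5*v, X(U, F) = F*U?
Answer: -240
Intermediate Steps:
D(s, v) = s² - 5*v
(X(1/(3 - 1), 2) - 41)*D(4, 2) = (2/(3 - 1) - 41)*(4² - 5*2) = (2/2 - 41)*(16 - 10) = (2*(½) - 41)*6 = (1 - 41)*6 = -40*6 = -240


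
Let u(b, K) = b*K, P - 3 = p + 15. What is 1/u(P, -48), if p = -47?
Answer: 1/1392 ≈ 0.00071839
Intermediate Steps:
P = -29 (P = 3 + (-47 + 15) = 3 - 32 = -29)
u(b, K) = K*b
1/u(P, -48) = 1/(-48*(-29)) = 1/1392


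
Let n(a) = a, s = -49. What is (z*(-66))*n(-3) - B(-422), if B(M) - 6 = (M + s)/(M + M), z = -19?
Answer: -3180663/844 ≈ -3768.6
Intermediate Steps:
B(M) = 6 + (-49 + M)/(2*M) (B(M) = 6 + (M - 49)/(M + M) = 6 + (-49 + M)/((2*M)) = 6 + (-49 + M)*(1/(2*M)) = 6 + (-49 + M)/(2*M))
(z*(-66))*n(-3) - B(-422) = -19*(-66)*(-3) - (-49 + 13*(-422))/(2*(-422)) = 1254*(-3) - (-1)*(-49 - 5486)/(2*422) = -3762 - (-1)*(-5535)/(2*422) = -3762 - 1*5535/844 = -3762 - 5535/844 = -3180663/844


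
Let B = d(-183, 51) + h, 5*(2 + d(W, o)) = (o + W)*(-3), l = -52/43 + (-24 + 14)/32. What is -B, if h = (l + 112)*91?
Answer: -34849663/3440 ≈ -10131.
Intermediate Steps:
l = -1047/688 (l = -52*1/43 - 10*1/32 = -52/43 - 5/16 = -1047/688 ≈ -1.5218)
d(W, o) = -2 - 3*W/5 - 3*o/5 (d(W, o) = -2 + ((o + W)*(-3))/5 = -2 + ((W + o)*(-3))/5 = -2 + (-3*W - 3*o)/5 = -2 + (-3*W/5 - 3*o/5) = -2 - 3*W/5 - 3*o/5)
h = 6916819/688 (h = (-1047/688 + 112)*91 = (76009/688)*91 = 6916819/688 ≈ 10054.)
B = 34849663/3440 (B = (-2 - ⅗*(-183) - ⅗*51) + 6916819/688 = (-2 + 549/5 - 153/5) + 6916819/688 = 386/5 + 6916819/688 = 34849663/3440 ≈ 10131.)
-B = -1*34849663/3440 = -34849663/3440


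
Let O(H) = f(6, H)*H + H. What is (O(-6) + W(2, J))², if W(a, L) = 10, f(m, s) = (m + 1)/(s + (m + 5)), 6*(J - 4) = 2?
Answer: 484/25 ≈ 19.360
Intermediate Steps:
J = 13/3 (J = 4 + (⅙)*2 = 4 + ⅓ = 13/3 ≈ 4.3333)
f(m, s) = (1 + m)/(5 + m + s) (f(m, s) = (1 + m)/(s + (5 + m)) = (1 + m)/(5 + m + s))
O(H) = H + 7*H/(11 + H) (O(H) = ((1 + 6)/(5 + 6 + H))*H + H = (7/(11 + H))*H + H = 7*H/(11 + H) + H = H + 7*H/(11 + H))
(O(-6) + W(2, J))² = (-6*(18 - 6)/(11 - 6) + 10)² = (-6*12/5 + 10)² = (-6*⅕*12 + 10)² = (-72/5 + 10)² = (-22/5)² = 484/25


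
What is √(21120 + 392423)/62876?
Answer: 13*√2447/62876 ≈ 0.010228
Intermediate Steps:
√(21120 + 392423)/62876 = √413543*(1/62876) = (13*√2447)*(1/62876) = 13*√2447/62876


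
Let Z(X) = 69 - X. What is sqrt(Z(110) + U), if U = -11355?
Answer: 2*I*sqrt(2849) ≈ 106.75*I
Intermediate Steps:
sqrt(Z(110) + U) = sqrt((69 - 1*110) - 11355) = sqrt((69 - 110) - 11355) = sqrt(-41 - 11355) = sqrt(-11396) = 2*I*sqrt(2849)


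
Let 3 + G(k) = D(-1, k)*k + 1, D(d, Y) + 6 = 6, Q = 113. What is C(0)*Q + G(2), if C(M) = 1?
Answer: 111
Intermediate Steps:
D(d, Y) = 0 (D(d, Y) = -6 + 6 = 0)
G(k) = -2 (G(k) = -3 + (0*k + 1) = -3 + (0 + 1) = -3 + 1 = -2)
C(0)*Q + G(2) = 1*113 - 2 = 113 - 2 = 111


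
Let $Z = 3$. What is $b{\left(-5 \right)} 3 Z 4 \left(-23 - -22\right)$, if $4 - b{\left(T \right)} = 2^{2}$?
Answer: $0$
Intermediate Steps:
$b{\left(T \right)} = 0$ ($b{\left(T \right)} = 4 - 2^{2} = 4 - 4 = 0$)
$b{\left(-5 \right)} 3 Z 4 \left(-23 - -22\right) = 0 \cdot 3 \cdot 3 \cdot 4 \left(-23 - -22\right) = 0 \cdot 9 \cdot 4 \left(-23 + 22\right) = 0 \cdot 36 \left(-1\right) = 0 \left(-1\right) = 0$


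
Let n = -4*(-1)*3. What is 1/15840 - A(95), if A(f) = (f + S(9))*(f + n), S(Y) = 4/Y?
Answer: -53922293/5280 ≈ -10213.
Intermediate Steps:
n = 12 (n = 4*3 = 12)
A(f) = (12 + f)*(4/9 + f) (A(f) = (f + 4/9)*(f + 12) = (f + 4*(1/9))*(12 + f) = (f + 4/9)*(12 + f) = (4/9 + f)*(12 + f) = (12 + f)*(4/9 + f))
1/15840 - A(95) = 1/15840 - (16/3 + 95**2 + (112/9)*95) = 1/15840 - (16/3 + 9025 + 10640/9) = 1/15840 - 1*91913/9 = 1/15840 - 91913/9 = -53922293/5280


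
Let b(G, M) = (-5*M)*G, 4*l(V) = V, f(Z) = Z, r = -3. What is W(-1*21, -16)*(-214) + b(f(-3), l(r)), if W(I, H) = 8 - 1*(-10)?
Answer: -15453/4 ≈ -3863.3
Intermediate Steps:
l(V) = V/4
b(G, M) = -5*G*M
W(I, H) = 18 (W(I, H) = 8 + 10 = 18)
W(-1*21, -16)*(-214) + b(f(-3), l(r)) = 18*(-214) - 5*(-3)*(1/4)*(-3) = -3852 - 5*(-3)*(-3/4) = -3852 - 45/4 = -15453/4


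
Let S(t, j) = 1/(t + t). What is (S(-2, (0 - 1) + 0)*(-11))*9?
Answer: 99/4 ≈ 24.750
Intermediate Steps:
S(t, j) = 1/(2*t)
(S(-2, (0 - 1) + 0)*(-11))*9 = (((1/2)/(-2))*(-11))*9 = (((1/2)*(-1/2))*(-11))*9 = -1/4*(-11)*9 = (11/4)*9 = 99/4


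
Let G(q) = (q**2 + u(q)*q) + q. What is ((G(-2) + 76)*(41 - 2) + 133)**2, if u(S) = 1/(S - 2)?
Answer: 40819321/4 ≈ 1.0205e+7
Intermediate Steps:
u(S) = 1/(-2 + S)
G(q) = q + q**2 + q/(-2 + q) (G(q) = (q**2 + q/(-2 + q)) + q = q + q**2 + q/(-2 + q))
((G(-2) + 76)*(41 - 2) + 133)**2 = ((-2*(-1 + (-2)**2 - 1*(-2))/(-2 - 2) + 76)*(41 - 2) + 133)**2 = ((-2*(-1 + 4 + 2)/(-4) + 76)*39 + 133)**2 = ((-2*(-1/4)*5 + 76)*39 + 133)**2 = ((5/2 + 76)*39 + 133)**2 = ((157/2)*39 + 133)**2 = (6123/2 + 133)**2 = (6389/2)**2 = 40819321/4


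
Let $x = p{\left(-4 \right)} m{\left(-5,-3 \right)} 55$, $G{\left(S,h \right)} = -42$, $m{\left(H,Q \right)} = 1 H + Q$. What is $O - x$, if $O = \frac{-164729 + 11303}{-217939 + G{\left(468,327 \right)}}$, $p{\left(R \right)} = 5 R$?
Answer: $- \frac{1918079374}{217981} \approx -8799.3$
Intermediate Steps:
$m{\left(H,Q \right)} = H + Q$
$O = \frac{153426}{217981}$ ($O = \frac{-164729 + 11303}{-217939 - 42} = - \frac{153426}{-217981} = \left(-153426\right) \left(- \frac{1}{217981}\right) = \frac{153426}{217981} \approx 0.70385$)
$x = 8800$ ($x = 5 \left(-4\right) \left(-5 - 3\right) 55 = \left(-20\right) \left(-8\right) 55 = 160 \cdot 55 = 8800$)
$O - x = \frac{153426}{217981} - 8800 = - \frac{1918079374}{217981}$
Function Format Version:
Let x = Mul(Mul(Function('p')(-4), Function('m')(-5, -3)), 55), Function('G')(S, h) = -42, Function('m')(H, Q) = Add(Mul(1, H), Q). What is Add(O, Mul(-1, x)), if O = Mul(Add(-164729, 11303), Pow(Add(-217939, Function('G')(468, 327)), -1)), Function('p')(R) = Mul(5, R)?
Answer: Rational(-1918079374, 217981) ≈ -8799.3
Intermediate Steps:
Function('m')(H, Q) = Add(H, Q)
O = Rational(153426, 217981) (O = Mul(Add(-164729, 11303), Pow(Add(-217939, -42), -1)) = Mul(-153426, Pow(-217981, -1)) = Mul(-153426, Rational(-1, 217981)) = Rational(153426, 217981) ≈ 0.70385)
x = 8800 (x = Mul(Mul(Mul(5, -4), Add(-5, -3)), 55) = Mul(Mul(-20, -8), 55) = Mul(160, 55) = 8800)
Add(O, Mul(-1, x)) = Add(Rational(153426, 217981), Mul(-1, 8800)) = Add(Rational(153426, 217981), -8800) = Rational(-1918079374, 217981)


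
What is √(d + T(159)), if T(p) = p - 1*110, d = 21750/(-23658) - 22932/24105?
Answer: √47306019918951390/31682005 ≈ 6.8651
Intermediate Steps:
d = -59267167/31682005 (d = 21750*(-1/23658) - 22932*1/24105 = -3625/3943 - 7644/8035 = -59267167/31682005 ≈ -1.8707)
T(p) = -110 + p (T(p) = p - 110 = -110 + p)
√(d + T(159)) = √(-59267167/31682005 + (-110 + 159)) = √(-59267167/31682005 + 49) = √(1493151078/31682005) = √47306019918951390/31682005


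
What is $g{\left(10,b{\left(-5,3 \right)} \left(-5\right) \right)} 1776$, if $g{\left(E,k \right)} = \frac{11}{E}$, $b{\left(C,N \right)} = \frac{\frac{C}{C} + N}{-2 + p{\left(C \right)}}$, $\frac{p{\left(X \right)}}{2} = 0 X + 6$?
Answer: $\frac{9768}{5} \approx 1953.6$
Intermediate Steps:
$p{\left(X \right)} = 12$ ($p{\left(X \right)} = 2 \left(0 X + 6\right) = 2 \left(0 + 6\right) = 2 \cdot 6 = 12$)
$b{\left(C,N \right)} = \frac{1}{10} + \frac{N}{10}$ ($b{\left(C,N \right)} = \frac{\frac{C}{C} + N}{-2 + 12} = \frac{1 + N}{10} = \left(1 + N\right) \frac{1}{10} = \frac{1}{10} + \frac{N}{10}$)
$g{\left(10,b{\left(-5,3 \right)} \left(-5\right) \right)} 1776 = \frac{11}{10} \cdot 1776 = \frac{9768}{5}$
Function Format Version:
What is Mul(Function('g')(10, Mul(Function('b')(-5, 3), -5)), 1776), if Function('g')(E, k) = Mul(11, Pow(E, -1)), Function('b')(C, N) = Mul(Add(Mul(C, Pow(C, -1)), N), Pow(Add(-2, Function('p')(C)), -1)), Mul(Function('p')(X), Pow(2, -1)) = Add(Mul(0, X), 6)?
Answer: Rational(9768, 5) ≈ 1953.6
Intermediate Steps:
Function('p')(X) = 12 (Function('p')(X) = Mul(2, Add(Mul(0, X), 6)) = Mul(2, Add(0, 6)) = Mul(2, 6) = 12)
Function('b')(C, N) = Add(Rational(1, 10), Mul(Rational(1, 10), N)) (Function('b')(C, N) = Mul(Add(Mul(C, Pow(C, -1)), N), Pow(Add(-2, 12), -1)) = Mul(Add(1, N), Pow(10, -1)) = Mul(Add(1, N), Rational(1, 10)) = Add(Rational(1, 10), Mul(Rational(1, 10), N)))
Mul(Function('g')(10, Mul(Function('b')(-5, 3), -5)), 1776) = Mul(Mul(11, Pow(10, -1)), 1776) = Mul(Mul(11, Rational(1, 10)), 1776) = Mul(Rational(11, 10), 1776) = Rational(9768, 5)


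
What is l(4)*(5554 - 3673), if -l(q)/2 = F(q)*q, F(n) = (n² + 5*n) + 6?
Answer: -632016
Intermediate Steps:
F(n) = 6 + n² + 5*n
l(q) = -2*q*(6 + q² + 5*q) (l(q) = -2*(6 + q² + 5*q)*q = -2*q*(6 + q² + 5*q))
l(4)*(5554 - 3673) = (-2*4*(6 + 4² + 5*4))*(5554 - 3673) = -2*4*(6 + 16 + 20)*1881 = -2*4*42*1881 = -336*1881 = -632016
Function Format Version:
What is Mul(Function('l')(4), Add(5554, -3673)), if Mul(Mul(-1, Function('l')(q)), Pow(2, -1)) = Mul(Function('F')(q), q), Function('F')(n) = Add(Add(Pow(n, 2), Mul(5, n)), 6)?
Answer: -632016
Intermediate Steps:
Function('F')(n) = Add(6, Pow(n, 2), Mul(5, n))
Function('l')(q) = Mul(-2, q, Add(6, Pow(q, 2), Mul(5, q))) (Function('l')(q) = Mul(-2, Mul(Add(6, Pow(q, 2), Mul(5, q)), q)) = Mul(-2, Mul(q, Add(6, Pow(q, 2), Mul(5, q)))) = Mul(-2, q, Add(6, Pow(q, 2), Mul(5, q))))
Mul(Function('l')(4), Add(5554, -3673)) = Mul(Mul(-2, 4, Add(6, Pow(4, 2), Mul(5, 4))), Add(5554, -3673)) = Mul(Mul(-2, 4, Add(6, 16, 20)), 1881) = Mul(Mul(-2, 4, 42), 1881) = Mul(-336, 1881) = -632016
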